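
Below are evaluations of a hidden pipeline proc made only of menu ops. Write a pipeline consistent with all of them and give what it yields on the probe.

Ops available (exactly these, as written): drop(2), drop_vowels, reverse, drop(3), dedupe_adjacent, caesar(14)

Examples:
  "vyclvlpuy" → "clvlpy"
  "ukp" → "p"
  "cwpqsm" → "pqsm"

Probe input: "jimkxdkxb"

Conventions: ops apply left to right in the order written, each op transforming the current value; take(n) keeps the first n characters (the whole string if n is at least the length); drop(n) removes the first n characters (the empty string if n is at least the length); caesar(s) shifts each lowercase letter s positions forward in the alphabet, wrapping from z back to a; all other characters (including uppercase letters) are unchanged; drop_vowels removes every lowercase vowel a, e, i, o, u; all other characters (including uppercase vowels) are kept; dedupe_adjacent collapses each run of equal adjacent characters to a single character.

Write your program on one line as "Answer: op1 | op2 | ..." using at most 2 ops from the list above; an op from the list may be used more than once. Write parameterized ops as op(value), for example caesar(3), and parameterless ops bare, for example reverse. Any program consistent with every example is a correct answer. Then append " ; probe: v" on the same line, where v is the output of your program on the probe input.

drop(2) | drop_vowels ; probe: "mkxdkxb"

Check, running the answer program on each example:
  "vyclvlpuy" -> "clvlpuy" -> "clvlpy"
  "ukp" -> "p" -> "p"
  "cwpqsm" -> "pqsm" -> "pqsm"
  probe: "jimkxdkxb" -> "mkxdkxb" -> "mkxdkxb"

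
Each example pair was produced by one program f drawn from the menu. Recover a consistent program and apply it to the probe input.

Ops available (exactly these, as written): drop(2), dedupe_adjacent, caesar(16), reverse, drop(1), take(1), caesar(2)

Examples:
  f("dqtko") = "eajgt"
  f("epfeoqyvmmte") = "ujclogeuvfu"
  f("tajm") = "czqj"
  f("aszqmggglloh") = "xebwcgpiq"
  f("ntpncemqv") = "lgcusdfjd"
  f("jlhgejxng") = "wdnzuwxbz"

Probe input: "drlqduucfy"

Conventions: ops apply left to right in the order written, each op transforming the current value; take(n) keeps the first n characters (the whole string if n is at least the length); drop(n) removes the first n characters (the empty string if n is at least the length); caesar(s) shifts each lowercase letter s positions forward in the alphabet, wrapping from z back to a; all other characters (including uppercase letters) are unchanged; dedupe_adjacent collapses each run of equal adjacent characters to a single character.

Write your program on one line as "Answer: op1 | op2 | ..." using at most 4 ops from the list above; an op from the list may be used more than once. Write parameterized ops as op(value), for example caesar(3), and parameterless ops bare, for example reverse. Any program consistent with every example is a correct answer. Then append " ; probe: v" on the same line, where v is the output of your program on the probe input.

dedupe_adjacent | reverse | caesar(16) ; probe: "ovsktgbht"

Check, running the answer program on each example:
  "dqtko" -> "dqtko" -> "oktqd" -> "eajgt"
  "epfeoqyvmmte" -> "epfeoqyvmte" -> "etmvyqoefpe" -> "ujclogeuvfu"
  "tajm" -> "tajm" -> "mjat" -> "czqj"
  "aszqmggglloh" -> "aszqmgloh" -> "holgmqzsa" -> "xebwcgpiq"
  "ntpncemqv" -> "ntpncemqv" -> "vqmecnptn" -> "lgcusdfjd"
  "jlhgejxng" -> "jlhgejxng" -> "gnxjeghlj" -> "wdnzuwxbz"
  probe: "drlqduucfy" -> "drlqducfy" -> "yfcudqlrd" -> "ovsktgbht"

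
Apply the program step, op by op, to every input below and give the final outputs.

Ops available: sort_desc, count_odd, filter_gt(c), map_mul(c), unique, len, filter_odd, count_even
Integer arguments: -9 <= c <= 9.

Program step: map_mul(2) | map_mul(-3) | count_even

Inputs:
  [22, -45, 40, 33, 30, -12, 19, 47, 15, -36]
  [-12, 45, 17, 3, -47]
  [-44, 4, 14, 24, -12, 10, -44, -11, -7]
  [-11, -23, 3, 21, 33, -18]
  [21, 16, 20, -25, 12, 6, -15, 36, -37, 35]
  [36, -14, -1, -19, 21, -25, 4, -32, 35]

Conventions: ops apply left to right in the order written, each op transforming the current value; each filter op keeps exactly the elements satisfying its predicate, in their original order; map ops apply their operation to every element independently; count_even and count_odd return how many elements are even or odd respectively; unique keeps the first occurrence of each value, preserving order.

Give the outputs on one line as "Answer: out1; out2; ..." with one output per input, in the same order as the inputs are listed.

Execution, op by op:
  [22, -45, 40, 33, 30, -12, 19, 47, 15, -36] -> [44, -90, 80, 66, 60, -24, 38, 94, 30, -72] -> [-132, 270, -240, -198, -180, 72, -114, -282, -90, 216] -> 10
  [-12, 45, 17, 3, -47] -> [-24, 90, 34, 6, -94] -> [72, -270, -102, -18, 282] -> 5
  [-44, 4, 14, 24, -12, 10, -44, -11, -7] -> [-88, 8, 28, 48, -24, 20, -88, -22, -14] -> [264, -24, -84, -144, 72, -60, 264, 66, 42] -> 9
  [-11, -23, 3, 21, 33, -18] -> [-22, -46, 6, 42, 66, -36] -> [66, 138, -18, -126, -198, 108] -> 6
  [21, 16, 20, -25, 12, 6, -15, 36, -37, 35] -> [42, 32, 40, -50, 24, 12, -30, 72, -74, 70] -> [-126, -96, -120, 150, -72, -36, 90, -216, 222, -210] -> 10
  [36, -14, -1, -19, 21, -25, 4, -32, 35] -> [72, -28, -2, -38, 42, -50, 8, -64, 70] -> [-216, 84, 6, 114, -126, 150, -24, 192, -210] -> 9

10; 5; 9; 6; 10; 9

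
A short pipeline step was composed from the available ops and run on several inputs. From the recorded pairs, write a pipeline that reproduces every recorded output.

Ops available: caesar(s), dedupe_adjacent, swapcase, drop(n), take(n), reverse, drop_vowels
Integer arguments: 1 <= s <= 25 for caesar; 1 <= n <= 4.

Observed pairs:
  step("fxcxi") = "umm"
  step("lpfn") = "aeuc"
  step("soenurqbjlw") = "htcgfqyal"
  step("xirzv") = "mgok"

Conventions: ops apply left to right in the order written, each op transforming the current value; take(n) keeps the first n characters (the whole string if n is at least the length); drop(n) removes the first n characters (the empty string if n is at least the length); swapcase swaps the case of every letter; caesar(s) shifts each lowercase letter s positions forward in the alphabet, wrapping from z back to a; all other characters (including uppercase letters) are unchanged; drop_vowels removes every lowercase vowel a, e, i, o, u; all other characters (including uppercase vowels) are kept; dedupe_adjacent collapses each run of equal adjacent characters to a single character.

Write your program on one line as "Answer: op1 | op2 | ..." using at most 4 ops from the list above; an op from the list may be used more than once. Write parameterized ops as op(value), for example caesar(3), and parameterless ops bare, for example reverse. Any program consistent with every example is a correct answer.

caesar(6) | drop_vowels | caesar(20) | caesar(15)

Check, running the answer program on each example:
  "fxcxi" -> "ldido" -> "ldd" -> "fxx" -> "umm"
  "lpfn" -> "rvlt" -> "rvlt" -> "lpfn" -> "aeuc"
  "soenurqbjlw" -> "yuktaxwhprc" -> "yktxwhprc" -> "senrqbjlw" -> "htcgfqyal"
  "xirzv" -> "doxfb" -> "dxfb" -> "xrzv" -> "mgok"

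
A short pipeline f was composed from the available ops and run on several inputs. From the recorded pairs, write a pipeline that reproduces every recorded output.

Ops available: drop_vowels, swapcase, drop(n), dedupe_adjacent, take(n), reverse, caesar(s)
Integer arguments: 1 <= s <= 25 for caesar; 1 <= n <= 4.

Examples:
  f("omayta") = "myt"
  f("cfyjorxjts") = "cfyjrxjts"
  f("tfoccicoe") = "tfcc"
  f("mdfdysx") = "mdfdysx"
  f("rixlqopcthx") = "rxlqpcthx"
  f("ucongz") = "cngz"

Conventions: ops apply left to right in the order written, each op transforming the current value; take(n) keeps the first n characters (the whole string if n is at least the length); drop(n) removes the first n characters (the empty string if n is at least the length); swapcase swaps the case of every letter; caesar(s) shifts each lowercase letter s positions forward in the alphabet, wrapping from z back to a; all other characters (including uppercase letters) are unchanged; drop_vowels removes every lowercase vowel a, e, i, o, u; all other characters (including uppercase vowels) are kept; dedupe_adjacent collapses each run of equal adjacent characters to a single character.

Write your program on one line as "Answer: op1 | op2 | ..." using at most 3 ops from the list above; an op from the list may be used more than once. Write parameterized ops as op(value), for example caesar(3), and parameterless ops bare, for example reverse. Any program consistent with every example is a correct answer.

dedupe_adjacent | drop_vowels

Check, running the answer program on each example:
  "omayta" -> "omayta" -> "myt"
  "cfyjorxjts" -> "cfyjorxjts" -> "cfyjrxjts"
  "tfoccicoe" -> "tfocicoe" -> "tfcc"
  "mdfdysx" -> "mdfdysx" -> "mdfdysx"
  "rixlqopcthx" -> "rixlqopcthx" -> "rxlqpcthx"
  "ucongz" -> "ucongz" -> "cngz"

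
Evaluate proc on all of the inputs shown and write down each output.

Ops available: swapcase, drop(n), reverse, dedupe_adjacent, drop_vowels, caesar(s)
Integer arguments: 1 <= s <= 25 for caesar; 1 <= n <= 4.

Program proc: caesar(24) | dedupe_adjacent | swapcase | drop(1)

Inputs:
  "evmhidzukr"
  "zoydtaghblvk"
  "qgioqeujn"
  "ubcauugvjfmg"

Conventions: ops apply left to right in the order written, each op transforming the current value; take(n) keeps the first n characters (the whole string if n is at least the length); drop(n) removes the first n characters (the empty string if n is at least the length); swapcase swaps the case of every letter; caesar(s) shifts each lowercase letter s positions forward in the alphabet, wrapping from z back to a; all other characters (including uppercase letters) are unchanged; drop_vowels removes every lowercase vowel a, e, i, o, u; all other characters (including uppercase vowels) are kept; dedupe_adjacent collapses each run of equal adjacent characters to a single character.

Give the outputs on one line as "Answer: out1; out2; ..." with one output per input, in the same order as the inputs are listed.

"TKFGBXSIP"; "MWBRYEFZJTI"; "EGMOCSHL"; "ZAYSETHDKE"

Execution, op by op:
  "evmhidzukr" -> "ctkfgbxsip" -> "ctkfgbxsip" -> "CTKFGBXSIP" -> "TKFGBXSIP"
  "zoydtaghblvk" -> "xmwbryefzjti" -> "xmwbryefzjti" -> "XMWBRYEFZJTI" -> "MWBRYEFZJTI"
  "qgioqeujn" -> "oegmocshl" -> "oegmocshl" -> "OEGMOCSHL" -> "EGMOCSHL"
  "ubcauugvjfmg" -> "szayssethdke" -> "szaysethdke" -> "SZAYSETHDKE" -> "ZAYSETHDKE"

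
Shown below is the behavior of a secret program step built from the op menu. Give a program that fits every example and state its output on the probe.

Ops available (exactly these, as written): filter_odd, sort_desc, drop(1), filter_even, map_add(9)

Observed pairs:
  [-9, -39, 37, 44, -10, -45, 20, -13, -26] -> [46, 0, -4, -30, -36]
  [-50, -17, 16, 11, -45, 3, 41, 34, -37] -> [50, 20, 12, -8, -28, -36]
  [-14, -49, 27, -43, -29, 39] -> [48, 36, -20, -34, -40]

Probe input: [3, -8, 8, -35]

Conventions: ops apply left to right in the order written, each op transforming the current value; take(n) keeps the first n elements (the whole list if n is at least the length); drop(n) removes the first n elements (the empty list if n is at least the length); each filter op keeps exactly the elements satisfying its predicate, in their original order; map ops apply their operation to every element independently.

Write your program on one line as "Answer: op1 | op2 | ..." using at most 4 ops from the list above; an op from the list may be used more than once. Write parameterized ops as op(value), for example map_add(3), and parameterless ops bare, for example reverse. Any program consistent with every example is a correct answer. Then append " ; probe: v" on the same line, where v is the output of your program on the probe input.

filter_odd | sort_desc | map_add(9) ; probe: [12, -26]

Check, running the answer program on each example:
  [-9, -39, 37, 44, -10, -45, 20, -13, -26] -> [-9, -39, 37, -45, -13] -> [37, -9, -13, -39, -45] -> [46, 0, -4, -30, -36]
  [-50, -17, 16, 11, -45, 3, 41, 34, -37] -> [-17, 11, -45, 3, 41, -37] -> [41, 11, 3, -17, -37, -45] -> [50, 20, 12, -8, -28, -36]
  [-14, -49, 27, -43, -29, 39] -> [-49, 27, -43, -29, 39] -> [39, 27, -29, -43, -49] -> [48, 36, -20, -34, -40]
  probe: [3, -8, 8, -35] -> [3, -35] -> [3, -35] -> [12, -26]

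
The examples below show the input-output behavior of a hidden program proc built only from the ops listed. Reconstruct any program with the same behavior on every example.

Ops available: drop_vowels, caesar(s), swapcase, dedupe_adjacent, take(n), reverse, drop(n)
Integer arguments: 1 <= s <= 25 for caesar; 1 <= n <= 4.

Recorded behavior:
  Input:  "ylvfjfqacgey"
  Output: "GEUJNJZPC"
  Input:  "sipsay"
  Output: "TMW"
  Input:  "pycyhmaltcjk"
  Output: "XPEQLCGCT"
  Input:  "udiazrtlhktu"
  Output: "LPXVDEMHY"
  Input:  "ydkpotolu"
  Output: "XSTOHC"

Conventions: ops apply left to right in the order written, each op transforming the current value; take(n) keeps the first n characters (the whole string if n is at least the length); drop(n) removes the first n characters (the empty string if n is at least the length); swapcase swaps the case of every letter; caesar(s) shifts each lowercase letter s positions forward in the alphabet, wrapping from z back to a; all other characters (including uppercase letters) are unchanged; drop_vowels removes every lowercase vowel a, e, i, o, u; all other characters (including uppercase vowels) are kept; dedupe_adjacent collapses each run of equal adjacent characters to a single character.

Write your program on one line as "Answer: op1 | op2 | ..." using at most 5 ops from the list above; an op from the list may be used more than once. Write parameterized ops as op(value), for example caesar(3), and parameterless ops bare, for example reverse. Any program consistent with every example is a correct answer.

caesar(4) | swapcase | reverse | drop(3)

Check, running the answer program on each example:
  "ylvfjfqacgey" -> "cpzjnjuegkic" -> "CPZJNJUEGKIC" -> "CIKGEUJNJZPC" -> "GEUJNJZPC"
  "sipsay" -> "wmtwec" -> "WMTWEC" -> "CEWTMW" -> "TMW"
  "pycyhmaltcjk" -> "tcgclqepxgno" -> "TCGCLQEPXGNO" -> "ONGXPEQLCGCT" -> "XPEQLCGCT"
  "udiazrtlhktu" -> "yhmedvxploxy" -> "YHMEDVXPLOXY" -> "YXOLPXVDEMHY" -> "LPXVDEMHY"
  "ydkpotolu" -> "chotsxspy" -> "CHOTSXSPY" -> "YPSXSTOHC" -> "XSTOHC"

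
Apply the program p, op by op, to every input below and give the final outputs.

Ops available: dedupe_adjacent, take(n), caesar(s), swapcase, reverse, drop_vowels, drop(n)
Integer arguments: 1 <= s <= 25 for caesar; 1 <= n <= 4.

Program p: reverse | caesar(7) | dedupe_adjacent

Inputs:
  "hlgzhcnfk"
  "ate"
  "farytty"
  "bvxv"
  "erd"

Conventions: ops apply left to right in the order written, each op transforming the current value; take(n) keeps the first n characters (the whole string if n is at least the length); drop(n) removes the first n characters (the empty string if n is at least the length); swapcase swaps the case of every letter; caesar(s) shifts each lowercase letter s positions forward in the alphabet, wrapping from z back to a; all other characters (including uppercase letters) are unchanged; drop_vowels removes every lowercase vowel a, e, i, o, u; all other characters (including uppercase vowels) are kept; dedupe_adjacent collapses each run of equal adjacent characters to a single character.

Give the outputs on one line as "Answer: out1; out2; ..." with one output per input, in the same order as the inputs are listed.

"rmujognso"; "lah"; "fafyhm"; "ceci"; "kyl"

Execution, op by op:
  "hlgzhcnfk" -> "kfnchzglh" -> "rmujognso" -> "rmujognso"
  "ate" -> "eta" -> "lah" -> "lah"
  "farytty" -> "yttyraf" -> "faafyhm" -> "fafyhm"
  "bvxv" -> "vxvb" -> "ceci" -> "ceci"
  "erd" -> "dre" -> "kyl" -> "kyl"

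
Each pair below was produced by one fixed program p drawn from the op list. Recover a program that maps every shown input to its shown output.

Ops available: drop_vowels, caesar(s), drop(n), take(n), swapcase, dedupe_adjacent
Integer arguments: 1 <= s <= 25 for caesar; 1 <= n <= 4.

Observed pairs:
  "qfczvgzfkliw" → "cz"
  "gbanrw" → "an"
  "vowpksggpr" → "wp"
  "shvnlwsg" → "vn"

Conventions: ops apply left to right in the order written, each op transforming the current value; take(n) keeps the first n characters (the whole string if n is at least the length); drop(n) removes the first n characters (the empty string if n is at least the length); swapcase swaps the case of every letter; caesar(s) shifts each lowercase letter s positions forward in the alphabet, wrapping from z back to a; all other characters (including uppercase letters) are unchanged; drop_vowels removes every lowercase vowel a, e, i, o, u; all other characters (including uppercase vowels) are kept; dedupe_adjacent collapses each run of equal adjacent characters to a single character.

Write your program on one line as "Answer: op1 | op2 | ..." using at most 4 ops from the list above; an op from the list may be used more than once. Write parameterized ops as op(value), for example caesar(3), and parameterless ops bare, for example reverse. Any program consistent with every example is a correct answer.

drop(1) | take(3) | drop(1)

Check, running the answer program on each example:
  "qfczvgzfkliw" -> "fczvgzfkliw" -> "fcz" -> "cz"
  "gbanrw" -> "banrw" -> "ban" -> "an"
  "vowpksggpr" -> "owpksggpr" -> "owp" -> "wp"
  "shvnlwsg" -> "hvnlwsg" -> "hvn" -> "vn"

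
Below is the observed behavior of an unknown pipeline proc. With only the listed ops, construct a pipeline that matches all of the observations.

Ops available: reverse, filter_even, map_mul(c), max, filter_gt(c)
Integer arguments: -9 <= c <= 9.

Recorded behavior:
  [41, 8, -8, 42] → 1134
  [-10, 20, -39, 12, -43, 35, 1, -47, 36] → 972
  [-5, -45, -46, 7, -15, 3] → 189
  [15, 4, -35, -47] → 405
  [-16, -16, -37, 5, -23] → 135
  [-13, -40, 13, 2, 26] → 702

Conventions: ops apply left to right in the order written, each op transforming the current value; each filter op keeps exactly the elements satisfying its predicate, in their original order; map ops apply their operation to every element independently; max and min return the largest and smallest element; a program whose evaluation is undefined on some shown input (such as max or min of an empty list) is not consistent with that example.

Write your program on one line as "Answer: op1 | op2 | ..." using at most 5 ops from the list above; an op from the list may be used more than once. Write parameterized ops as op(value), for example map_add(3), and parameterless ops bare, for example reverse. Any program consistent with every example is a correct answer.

map_mul(9) | map_mul(3) | filter_gt(-6) | reverse | max

Check, running the answer program on each example:
  [41, 8, -8, 42] -> [369, 72, -72, 378] -> [1107, 216, -216, 1134] -> [1107, 216, 1134] -> [1134, 216, 1107] -> 1134
  [-10, 20, -39, 12, -43, 35, 1, -47, 36] -> [-90, 180, -351, 108, -387, 315, 9, -423, 324] -> [-270, 540, -1053, 324, -1161, 945, 27, -1269, 972] -> [540, 324, 945, 27, 972] -> [972, 27, 945, 324, 540] -> 972
  [-5, -45, -46, 7, -15, 3] -> [-45, -405, -414, 63, -135, 27] -> [-135, -1215, -1242, 189, -405, 81] -> [189, 81] -> [81, 189] -> 189
  [15, 4, -35, -47] -> [135, 36, -315, -423] -> [405, 108, -945, -1269] -> [405, 108] -> [108, 405] -> 405
  [-16, -16, -37, 5, -23] -> [-144, -144, -333, 45, -207] -> [-432, -432, -999, 135, -621] -> [135] -> [135] -> 135
  [-13, -40, 13, 2, 26] -> [-117, -360, 117, 18, 234] -> [-351, -1080, 351, 54, 702] -> [351, 54, 702] -> [702, 54, 351] -> 702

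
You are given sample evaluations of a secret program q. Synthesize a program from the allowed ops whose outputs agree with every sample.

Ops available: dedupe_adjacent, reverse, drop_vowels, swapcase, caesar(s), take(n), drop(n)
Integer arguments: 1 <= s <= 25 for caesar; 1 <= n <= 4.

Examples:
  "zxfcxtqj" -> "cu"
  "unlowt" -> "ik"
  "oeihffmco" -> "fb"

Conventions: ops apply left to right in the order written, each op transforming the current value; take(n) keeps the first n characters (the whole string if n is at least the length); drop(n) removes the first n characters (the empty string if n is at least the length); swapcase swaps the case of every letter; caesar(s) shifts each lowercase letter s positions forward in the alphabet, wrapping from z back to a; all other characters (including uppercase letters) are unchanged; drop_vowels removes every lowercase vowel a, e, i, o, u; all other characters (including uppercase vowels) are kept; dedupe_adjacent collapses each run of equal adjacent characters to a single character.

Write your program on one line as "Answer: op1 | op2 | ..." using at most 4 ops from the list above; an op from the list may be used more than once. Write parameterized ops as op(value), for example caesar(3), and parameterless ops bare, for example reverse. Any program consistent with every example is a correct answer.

caesar(23) | drop(1) | take(2) | reverse

Check, running the answer program on each example:
  "zxfcxtqj" -> "wuczuqng" -> "uczuqng" -> "uc" -> "cu"
  "unlowt" -> "rkiltq" -> "kiltq" -> "ki" -> "ik"
  "oeihffmco" -> "lbfeccjzl" -> "bfeccjzl" -> "bf" -> "fb"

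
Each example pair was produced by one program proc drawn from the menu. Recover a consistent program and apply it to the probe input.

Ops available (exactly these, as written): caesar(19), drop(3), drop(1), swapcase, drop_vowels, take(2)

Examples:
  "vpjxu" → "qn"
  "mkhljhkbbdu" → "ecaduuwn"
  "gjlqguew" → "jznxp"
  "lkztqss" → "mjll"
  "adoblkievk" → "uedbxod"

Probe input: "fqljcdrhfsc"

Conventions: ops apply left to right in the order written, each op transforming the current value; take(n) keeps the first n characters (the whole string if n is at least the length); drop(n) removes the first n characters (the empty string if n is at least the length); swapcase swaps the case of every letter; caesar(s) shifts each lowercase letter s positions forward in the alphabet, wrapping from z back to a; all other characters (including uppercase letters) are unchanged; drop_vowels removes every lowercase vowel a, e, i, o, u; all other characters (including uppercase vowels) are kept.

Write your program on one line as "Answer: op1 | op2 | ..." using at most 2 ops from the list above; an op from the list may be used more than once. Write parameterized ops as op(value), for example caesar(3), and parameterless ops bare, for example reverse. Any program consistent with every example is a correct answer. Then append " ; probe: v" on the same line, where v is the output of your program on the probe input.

caesar(19) | drop(3) ; probe: "cvwkaylv"

Check, running the answer program on each example:
  "vpjxu" -> "oicqn" -> "qn"
  "mkhljhkbbdu" -> "fdaecaduuwn" -> "ecaduuwn"
  "gjlqguew" -> "zcejznxp" -> "jznxp"
  "lkztqss" -> "edsmjll" -> "mjll"
  "adoblkievk" -> "twhuedbxod" -> "uedbxod"
  probe: "fqljcdrhfsc" -> "yjecvwkaylv" -> "cvwkaylv"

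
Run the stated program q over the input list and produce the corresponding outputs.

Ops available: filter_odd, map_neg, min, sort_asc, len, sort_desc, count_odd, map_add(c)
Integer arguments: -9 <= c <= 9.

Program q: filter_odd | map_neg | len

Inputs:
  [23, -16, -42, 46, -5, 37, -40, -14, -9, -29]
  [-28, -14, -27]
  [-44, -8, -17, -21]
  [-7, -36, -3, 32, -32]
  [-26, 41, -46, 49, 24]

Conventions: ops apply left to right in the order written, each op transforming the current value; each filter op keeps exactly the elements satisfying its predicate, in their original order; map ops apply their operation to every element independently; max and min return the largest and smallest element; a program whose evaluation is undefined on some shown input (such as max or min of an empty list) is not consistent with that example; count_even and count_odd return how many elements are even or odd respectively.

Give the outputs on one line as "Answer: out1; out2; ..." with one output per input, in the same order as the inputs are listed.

5; 1; 2; 2; 2

Execution, op by op:
  [23, -16, -42, 46, -5, 37, -40, -14, -9, -29] -> [23, -5, 37, -9, -29] -> [-23, 5, -37, 9, 29] -> 5
  [-28, -14, -27] -> [-27] -> [27] -> 1
  [-44, -8, -17, -21] -> [-17, -21] -> [17, 21] -> 2
  [-7, -36, -3, 32, -32] -> [-7, -3] -> [7, 3] -> 2
  [-26, 41, -46, 49, 24] -> [41, 49] -> [-41, -49] -> 2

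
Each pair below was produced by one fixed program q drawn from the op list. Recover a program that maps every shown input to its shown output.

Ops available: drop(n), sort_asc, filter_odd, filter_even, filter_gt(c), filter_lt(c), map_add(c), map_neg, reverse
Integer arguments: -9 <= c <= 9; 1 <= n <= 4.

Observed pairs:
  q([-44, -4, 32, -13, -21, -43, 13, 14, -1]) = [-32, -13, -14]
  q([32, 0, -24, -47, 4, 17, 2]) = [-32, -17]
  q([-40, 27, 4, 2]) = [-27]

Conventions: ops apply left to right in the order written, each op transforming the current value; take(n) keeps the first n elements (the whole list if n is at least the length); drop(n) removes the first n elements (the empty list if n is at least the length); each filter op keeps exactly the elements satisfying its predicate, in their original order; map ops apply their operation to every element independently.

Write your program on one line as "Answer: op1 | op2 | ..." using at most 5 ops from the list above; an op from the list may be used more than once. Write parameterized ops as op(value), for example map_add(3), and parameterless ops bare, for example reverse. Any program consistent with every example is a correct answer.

reverse | filter_gt(3) | reverse | filter_gt(5) | map_neg

Check, running the answer program on each example:
  [-44, -4, 32, -13, -21, -43, 13, 14, -1] -> [-1, 14, 13, -43, -21, -13, 32, -4, -44] -> [14, 13, 32] -> [32, 13, 14] -> [32, 13, 14] -> [-32, -13, -14]
  [32, 0, -24, -47, 4, 17, 2] -> [2, 17, 4, -47, -24, 0, 32] -> [17, 4, 32] -> [32, 4, 17] -> [32, 17] -> [-32, -17]
  [-40, 27, 4, 2] -> [2, 4, 27, -40] -> [4, 27] -> [27, 4] -> [27] -> [-27]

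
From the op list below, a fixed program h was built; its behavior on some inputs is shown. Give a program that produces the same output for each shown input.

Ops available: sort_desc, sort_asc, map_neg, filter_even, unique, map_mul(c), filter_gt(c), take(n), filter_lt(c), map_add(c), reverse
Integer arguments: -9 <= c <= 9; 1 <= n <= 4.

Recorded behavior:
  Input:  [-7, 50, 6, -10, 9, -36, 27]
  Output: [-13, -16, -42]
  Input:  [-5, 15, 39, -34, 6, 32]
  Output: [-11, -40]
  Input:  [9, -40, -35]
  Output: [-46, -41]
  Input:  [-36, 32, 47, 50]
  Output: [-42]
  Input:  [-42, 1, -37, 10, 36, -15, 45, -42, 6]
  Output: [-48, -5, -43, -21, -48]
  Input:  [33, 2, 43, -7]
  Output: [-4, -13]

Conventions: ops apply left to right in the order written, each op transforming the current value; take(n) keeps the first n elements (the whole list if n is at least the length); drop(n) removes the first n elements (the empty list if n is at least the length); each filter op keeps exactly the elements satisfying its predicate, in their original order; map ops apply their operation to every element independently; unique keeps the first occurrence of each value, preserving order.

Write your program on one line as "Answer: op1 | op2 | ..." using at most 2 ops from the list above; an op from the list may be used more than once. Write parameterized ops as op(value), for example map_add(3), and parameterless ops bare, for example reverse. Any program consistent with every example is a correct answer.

map_add(-6) | filter_lt(-3)

Check, running the answer program on each example:
  [-7, 50, 6, -10, 9, -36, 27] -> [-13, 44, 0, -16, 3, -42, 21] -> [-13, -16, -42]
  [-5, 15, 39, -34, 6, 32] -> [-11, 9, 33, -40, 0, 26] -> [-11, -40]
  [9, -40, -35] -> [3, -46, -41] -> [-46, -41]
  [-36, 32, 47, 50] -> [-42, 26, 41, 44] -> [-42]
  [-42, 1, -37, 10, 36, -15, 45, -42, 6] -> [-48, -5, -43, 4, 30, -21, 39, -48, 0] -> [-48, -5, -43, -21, -48]
  [33, 2, 43, -7] -> [27, -4, 37, -13] -> [-4, -13]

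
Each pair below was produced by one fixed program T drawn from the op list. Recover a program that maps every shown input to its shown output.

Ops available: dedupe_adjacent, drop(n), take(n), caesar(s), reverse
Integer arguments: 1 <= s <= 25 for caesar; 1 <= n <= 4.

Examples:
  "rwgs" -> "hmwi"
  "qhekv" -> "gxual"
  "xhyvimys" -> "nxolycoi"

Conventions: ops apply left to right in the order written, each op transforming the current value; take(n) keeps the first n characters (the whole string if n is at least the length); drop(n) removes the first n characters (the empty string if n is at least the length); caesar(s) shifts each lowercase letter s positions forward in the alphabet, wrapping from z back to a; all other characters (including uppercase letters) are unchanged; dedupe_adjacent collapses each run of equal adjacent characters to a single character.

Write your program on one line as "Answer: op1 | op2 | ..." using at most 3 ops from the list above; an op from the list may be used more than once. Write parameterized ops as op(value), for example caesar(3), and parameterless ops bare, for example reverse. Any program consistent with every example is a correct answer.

caesar(9) | caesar(7)

Check, running the answer program on each example:
  "rwgs" -> "afpb" -> "hmwi"
  "qhekv" -> "zqnte" -> "gxual"
  "xhyvimys" -> "gqhervhb" -> "nxolycoi"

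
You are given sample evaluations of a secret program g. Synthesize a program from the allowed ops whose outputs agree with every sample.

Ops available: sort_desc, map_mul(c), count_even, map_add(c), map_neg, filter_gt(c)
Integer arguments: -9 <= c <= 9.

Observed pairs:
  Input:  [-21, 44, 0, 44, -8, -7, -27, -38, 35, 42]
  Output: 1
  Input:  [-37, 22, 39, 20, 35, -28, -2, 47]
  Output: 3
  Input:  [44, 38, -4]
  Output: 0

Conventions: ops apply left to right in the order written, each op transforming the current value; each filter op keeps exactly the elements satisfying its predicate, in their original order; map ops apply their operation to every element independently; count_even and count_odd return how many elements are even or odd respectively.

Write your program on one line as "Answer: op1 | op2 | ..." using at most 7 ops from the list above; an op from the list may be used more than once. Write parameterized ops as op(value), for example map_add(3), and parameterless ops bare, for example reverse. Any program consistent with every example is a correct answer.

map_neg | map_mul(-5) | sort_desc | map_add(3) | filter_gt(-1) | count_even

Check, running the answer program on each example:
  [-21, 44, 0, 44, -8, -7, -27, -38, 35, 42] -> [21, -44, 0, -44, 8, 7, 27, 38, -35, -42] -> [-105, 220, 0, 220, -40, -35, -135, -190, 175, 210] -> [220, 220, 210, 175, 0, -35, -40, -105, -135, -190] -> [223, 223, 213, 178, 3, -32, -37, -102, -132, -187] -> [223, 223, 213, 178, 3] -> 1
  [-37, 22, 39, 20, 35, -28, -2, 47] -> [37, -22, -39, -20, -35, 28, 2, -47] -> [-185, 110, 195, 100, 175, -140, -10, 235] -> [235, 195, 175, 110, 100, -10, -140, -185] -> [238, 198, 178, 113, 103, -7, -137, -182] -> [238, 198, 178, 113, 103] -> 3
  [44, 38, -4] -> [-44, -38, 4] -> [220, 190, -20] -> [220, 190, -20] -> [223, 193, -17] -> [223, 193] -> 0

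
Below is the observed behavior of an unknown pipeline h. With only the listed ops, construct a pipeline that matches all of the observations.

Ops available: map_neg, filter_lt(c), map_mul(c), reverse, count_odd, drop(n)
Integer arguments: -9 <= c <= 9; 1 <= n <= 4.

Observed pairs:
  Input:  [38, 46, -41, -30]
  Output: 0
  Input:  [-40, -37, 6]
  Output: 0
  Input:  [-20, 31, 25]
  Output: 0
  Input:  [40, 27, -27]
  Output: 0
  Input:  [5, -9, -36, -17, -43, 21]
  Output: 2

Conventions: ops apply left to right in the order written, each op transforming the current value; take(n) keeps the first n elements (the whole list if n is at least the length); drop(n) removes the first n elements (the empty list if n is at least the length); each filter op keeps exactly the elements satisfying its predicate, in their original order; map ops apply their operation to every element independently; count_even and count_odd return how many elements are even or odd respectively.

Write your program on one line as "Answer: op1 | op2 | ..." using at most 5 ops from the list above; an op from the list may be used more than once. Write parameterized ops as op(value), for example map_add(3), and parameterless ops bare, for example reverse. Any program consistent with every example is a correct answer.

reverse | map_neg | drop(3) | map_mul(-9) | count_odd

Check, running the answer program on each example:
  [38, 46, -41, -30] -> [-30, -41, 46, 38] -> [30, 41, -46, -38] -> [-38] -> [342] -> 0
  [-40, -37, 6] -> [6, -37, -40] -> [-6, 37, 40] -> [] -> [] -> 0
  [-20, 31, 25] -> [25, 31, -20] -> [-25, -31, 20] -> [] -> [] -> 0
  [40, 27, -27] -> [-27, 27, 40] -> [27, -27, -40] -> [] -> [] -> 0
  [5, -9, -36, -17, -43, 21] -> [21, -43, -17, -36, -9, 5] -> [-21, 43, 17, 36, 9, -5] -> [36, 9, -5] -> [-324, -81, 45] -> 2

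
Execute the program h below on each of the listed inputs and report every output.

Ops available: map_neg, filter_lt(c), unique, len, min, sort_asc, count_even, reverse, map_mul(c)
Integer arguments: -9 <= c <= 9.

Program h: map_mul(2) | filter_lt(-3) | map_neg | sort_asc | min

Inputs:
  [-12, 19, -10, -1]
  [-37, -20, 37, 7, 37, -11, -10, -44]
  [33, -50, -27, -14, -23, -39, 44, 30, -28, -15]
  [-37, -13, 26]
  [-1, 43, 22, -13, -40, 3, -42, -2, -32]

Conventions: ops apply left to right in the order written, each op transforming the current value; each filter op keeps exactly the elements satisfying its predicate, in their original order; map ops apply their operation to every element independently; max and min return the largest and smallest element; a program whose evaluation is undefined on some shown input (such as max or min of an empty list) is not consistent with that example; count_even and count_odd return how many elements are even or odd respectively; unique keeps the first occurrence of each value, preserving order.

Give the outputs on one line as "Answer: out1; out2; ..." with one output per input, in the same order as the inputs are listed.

20; 20; 28; 26; 4

Execution, op by op:
  [-12, 19, -10, -1] -> [-24, 38, -20, -2] -> [-24, -20] -> [24, 20] -> [20, 24] -> 20
  [-37, -20, 37, 7, 37, -11, -10, -44] -> [-74, -40, 74, 14, 74, -22, -20, -88] -> [-74, -40, -22, -20, -88] -> [74, 40, 22, 20, 88] -> [20, 22, 40, 74, 88] -> 20
  [33, -50, -27, -14, -23, -39, 44, 30, -28, -15] -> [66, -100, -54, -28, -46, -78, 88, 60, -56, -30] -> [-100, -54, -28, -46, -78, -56, -30] -> [100, 54, 28, 46, 78, 56, 30] -> [28, 30, 46, 54, 56, 78, 100] -> 28
  [-37, -13, 26] -> [-74, -26, 52] -> [-74, -26] -> [74, 26] -> [26, 74] -> 26
  [-1, 43, 22, -13, -40, 3, -42, -2, -32] -> [-2, 86, 44, -26, -80, 6, -84, -4, -64] -> [-26, -80, -84, -4, -64] -> [26, 80, 84, 4, 64] -> [4, 26, 64, 80, 84] -> 4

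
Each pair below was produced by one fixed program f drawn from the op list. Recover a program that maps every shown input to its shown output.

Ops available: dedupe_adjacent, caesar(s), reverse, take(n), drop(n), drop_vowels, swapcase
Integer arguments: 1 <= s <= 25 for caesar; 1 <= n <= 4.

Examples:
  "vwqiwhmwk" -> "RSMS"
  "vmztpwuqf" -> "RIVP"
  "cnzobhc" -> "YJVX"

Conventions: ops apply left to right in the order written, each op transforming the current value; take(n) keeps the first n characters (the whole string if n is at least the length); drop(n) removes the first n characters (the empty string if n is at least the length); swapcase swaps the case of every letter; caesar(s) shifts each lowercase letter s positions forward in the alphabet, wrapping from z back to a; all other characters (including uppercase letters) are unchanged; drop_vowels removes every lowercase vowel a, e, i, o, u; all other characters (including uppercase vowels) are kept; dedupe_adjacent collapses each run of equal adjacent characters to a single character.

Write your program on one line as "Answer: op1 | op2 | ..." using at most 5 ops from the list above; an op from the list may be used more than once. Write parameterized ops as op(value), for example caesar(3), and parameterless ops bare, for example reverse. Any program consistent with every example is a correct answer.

drop_vowels | take(4) | caesar(22) | swapcase

Check, running the answer program on each example:
  "vwqiwhmwk" -> "vwqwhmwk" -> "vwqw" -> "rsms" -> "RSMS"
  "vmztpwuqf" -> "vmztpwqf" -> "vmzt" -> "rivp" -> "RIVP"
  "cnzobhc" -> "cnzbhc" -> "cnzb" -> "yjvx" -> "YJVX"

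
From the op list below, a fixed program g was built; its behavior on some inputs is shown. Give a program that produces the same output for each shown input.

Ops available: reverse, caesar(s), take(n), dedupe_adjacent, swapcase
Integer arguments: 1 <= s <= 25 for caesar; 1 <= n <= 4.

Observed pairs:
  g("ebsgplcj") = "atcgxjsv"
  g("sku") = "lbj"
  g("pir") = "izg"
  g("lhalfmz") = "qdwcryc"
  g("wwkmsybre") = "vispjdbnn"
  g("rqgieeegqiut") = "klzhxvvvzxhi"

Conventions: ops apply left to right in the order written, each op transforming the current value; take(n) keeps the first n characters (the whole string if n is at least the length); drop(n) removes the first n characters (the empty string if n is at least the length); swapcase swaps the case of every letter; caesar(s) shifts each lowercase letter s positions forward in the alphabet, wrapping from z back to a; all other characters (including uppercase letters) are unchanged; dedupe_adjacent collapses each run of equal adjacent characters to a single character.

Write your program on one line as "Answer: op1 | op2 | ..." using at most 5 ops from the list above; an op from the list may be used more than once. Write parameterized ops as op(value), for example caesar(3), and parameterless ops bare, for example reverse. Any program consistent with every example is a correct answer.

swapcase | reverse | swapcase | caesar(17)

Check, running the answer program on each example:
  "ebsgplcj" -> "EBSGPLCJ" -> "JCLPGSBE" -> "jclpgsbe" -> "atcgxjsv"
  "sku" -> "SKU" -> "UKS" -> "uks" -> "lbj"
  "pir" -> "PIR" -> "RIP" -> "rip" -> "izg"
  "lhalfmz" -> "LHALFMZ" -> "ZMFLAHL" -> "zmflahl" -> "qdwcryc"
  "wwkmsybre" -> "WWKMSYBRE" -> "ERBYSMKWW" -> "erbysmkww" -> "vispjdbnn"
  "rqgieeegqiut" -> "RQGIEEEGQIUT" -> "TUIQGEEEIGQR" -> "tuiqgeeeigqr" -> "klzhxvvvzxhi"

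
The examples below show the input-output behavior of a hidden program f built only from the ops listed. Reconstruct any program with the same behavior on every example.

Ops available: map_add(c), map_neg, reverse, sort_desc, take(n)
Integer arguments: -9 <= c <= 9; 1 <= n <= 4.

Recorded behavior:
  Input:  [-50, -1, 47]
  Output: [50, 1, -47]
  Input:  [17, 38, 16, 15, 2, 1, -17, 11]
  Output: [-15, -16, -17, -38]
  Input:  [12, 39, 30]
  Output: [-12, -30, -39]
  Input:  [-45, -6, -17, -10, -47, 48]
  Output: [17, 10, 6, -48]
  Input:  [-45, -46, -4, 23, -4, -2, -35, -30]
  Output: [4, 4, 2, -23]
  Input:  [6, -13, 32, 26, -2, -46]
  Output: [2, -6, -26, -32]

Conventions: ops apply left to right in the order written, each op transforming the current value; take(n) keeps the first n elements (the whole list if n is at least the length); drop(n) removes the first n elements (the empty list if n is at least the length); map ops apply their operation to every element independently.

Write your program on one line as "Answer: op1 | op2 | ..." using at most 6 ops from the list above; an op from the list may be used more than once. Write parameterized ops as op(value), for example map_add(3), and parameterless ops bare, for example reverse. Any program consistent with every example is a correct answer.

reverse | sort_desc | map_neg | take(4) | reverse

Check, running the answer program on each example:
  [-50, -1, 47] -> [47, -1, -50] -> [47, -1, -50] -> [-47, 1, 50] -> [-47, 1, 50] -> [50, 1, -47]
  [17, 38, 16, 15, 2, 1, -17, 11] -> [11, -17, 1, 2, 15, 16, 38, 17] -> [38, 17, 16, 15, 11, 2, 1, -17] -> [-38, -17, -16, -15, -11, -2, -1, 17] -> [-38, -17, -16, -15] -> [-15, -16, -17, -38]
  [12, 39, 30] -> [30, 39, 12] -> [39, 30, 12] -> [-39, -30, -12] -> [-39, -30, -12] -> [-12, -30, -39]
  [-45, -6, -17, -10, -47, 48] -> [48, -47, -10, -17, -6, -45] -> [48, -6, -10, -17, -45, -47] -> [-48, 6, 10, 17, 45, 47] -> [-48, 6, 10, 17] -> [17, 10, 6, -48]
  [-45, -46, -4, 23, -4, -2, -35, -30] -> [-30, -35, -2, -4, 23, -4, -46, -45] -> [23, -2, -4, -4, -30, -35, -45, -46] -> [-23, 2, 4, 4, 30, 35, 45, 46] -> [-23, 2, 4, 4] -> [4, 4, 2, -23]
  [6, -13, 32, 26, -2, -46] -> [-46, -2, 26, 32, -13, 6] -> [32, 26, 6, -2, -13, -46] -> [-32, -26, -6, 2, 13, 46] -> [-32, -26, -6, 2] -> [2, -6, -26, -32]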